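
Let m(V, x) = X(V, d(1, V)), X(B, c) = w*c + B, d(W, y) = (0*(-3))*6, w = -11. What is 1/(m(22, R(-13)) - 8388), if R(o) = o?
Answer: -1/8366 ≈ -0.00011953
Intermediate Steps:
d(W, y) = 0 (d(W, y) = 0*6 = 0)
X(B, c) = B - 11*c (X(B, c) = -11*c + B = B - 11*c)
m(V, x) = V (m(V, x) = V - 11*0 = V + 0 = V)
1/(m(22, R(-13)) - 8388) = 1/(22 - 8388) = 1/(-8366) = -1/8366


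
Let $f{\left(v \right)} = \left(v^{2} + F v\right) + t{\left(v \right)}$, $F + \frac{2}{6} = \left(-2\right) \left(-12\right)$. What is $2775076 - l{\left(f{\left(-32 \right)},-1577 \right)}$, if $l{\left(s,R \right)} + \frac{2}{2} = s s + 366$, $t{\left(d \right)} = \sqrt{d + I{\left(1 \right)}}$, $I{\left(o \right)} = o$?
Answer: $\frac{24332678}{9} - \frac{1600 i \sqrt{31}}{3} \approx 2.7036 \cdot 10^{6} - 2969.5 i$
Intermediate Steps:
$F = \frac{71}{3}$ ($F = - \frac{1}{3} - -24 = - \frac{1}{3} + 24 = \frac{71}{3} \approx 23.667$)
$t{\left(d \right)} = \sqrt{1 + d}$ ($t{\left(d \right)} = \sqrt{d + 1} = \sqrt{1 + d}$)
$f{\left(v \right)} = v^{2} + \sqrt{1 + v} + \frac{71 v}{3}$ ($f{\left(v \right)} = \left(v^{2} + \frac{71 v}{3}\right) + \sqrt{1 + v} = v^{2} + \sqrt{1 + v} + \frac{71 v}{3}$)
$l{\left(s,R \right)} = 365 + s^{2}$ ($l{\left(s,R \right)} = -1 + \left(s s + 366\right) = -1 + \left(s^{2} + 366\right) = -1 + \left(366 + s^{2}\right) = 365 + s^{2}$)
$2775076 - l{\left(f{\left(-32 \right)},-1577 \right)} = 2775076 - \left(365 + \left(\left(-32\right)^{2} + \sqrt{1 - 32} + \frac{71}{3} \left(-32\right)\right)^{2}\right) = 2775076 - \left(365 + \left(1024 + \sqrt{-31} - \frac{2272}{3}\right)^{2}\right) = 2775076 - \left(365 + \left(1024 + i \sqrt{31} - \frac{2272}{3}\right)^{2}\right) = 2775076 - \left(365 + \left(\frac{800}{3} + i \sqrt{31}\right)^{2}\right) = 2774711 - \left(\frac{800}{3} + i \sqrt{31}\right)^{2}$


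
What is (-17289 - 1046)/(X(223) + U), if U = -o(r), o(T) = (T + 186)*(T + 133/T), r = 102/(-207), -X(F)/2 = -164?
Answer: -1483979895/4086508936 ≈ -0.36314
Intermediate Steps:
X(F) = 328 (X(F) = -2*(-164) = 328)
r = -34/69 (r = 102*(-1/207) = -34/69 ≈ -0.49275)
o(T) = (186 + T)*(T + 133/T)
U = 4059961600/80937 (U = -(133 + (-34/69)**2 + 186*(-34/69) + 24738/(-34/69)) = -(133 + 1156/4761 - 2108/23 + 24738*(-69/34)) = -(133 + 1156/4761 - 2108/23 - 853461/17) = -1*(-4059961600/80937) = 4059961600/80937 ≈ 50162.)
(-17289 - 1046)/(X(223) + U) = (-17289 - 1046)/(328 + 4059961600/80937) = -18335/4086508936/80937 = -18335*80937/4086508936 = -1483979895/4086508936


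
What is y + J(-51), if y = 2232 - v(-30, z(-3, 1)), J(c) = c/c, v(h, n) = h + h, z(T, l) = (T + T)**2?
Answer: 2293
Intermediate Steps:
z(T, l) = 4*T**2 (z(T, l) = (2*T)**2 = 4*T**2)
v(h, n) = 2*h
J(c) = 1
y = 2292 (y = 2232 - 2*(-30) = 2232 - 1*(-60) = 2232 + 60 = 2292)
y + J(-51) = 2292 + 1 = 2293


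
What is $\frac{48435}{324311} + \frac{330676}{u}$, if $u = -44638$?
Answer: $- \frac{52539911353}{7238297209} \approx -7.2586$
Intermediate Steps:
$\frac{48435}{324311} + \frac{330676}{u} = \frac{48435}{324311} + \frac{330676}{-44638} = 48435 \cdot \frac{1}{324311} + 330676 \left(- \frac{1}{44638}\right) = \frac{48435}{324311} - \frac{165338}{22319} = - \frac{52539911353}{7238297209}$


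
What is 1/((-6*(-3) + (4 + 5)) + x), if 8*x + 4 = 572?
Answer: 1/98 ≈ 0.010204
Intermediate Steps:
x = 71 (x = -½ + (⅛)*572 = -½ + 143/2 = 71)
1/((-6*(-3) + (4 + 5)) + x) = 1/((-6*(-3) + (4 + 5)) + 71) = 1/((18 + 9) + 71) = 1/(27 + 71) = 1/98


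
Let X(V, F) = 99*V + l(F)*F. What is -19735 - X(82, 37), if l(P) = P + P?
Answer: -30591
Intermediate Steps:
l(P) = 2*P
X(V, F) = 2*F**2 + 99*V (X(V, F) = 99*V + (2*F)*F = 99*V + 2*F**2 = 2*F**2 + 99*V)
-19735 - X(82, 37) = -19735 - (2*37**2 + 99*82) = -19735 - (2*1369 + 8118) = -19735 - (2738 + 8118) = -19735 - 1*10856 = -19735 - 10856 = -30591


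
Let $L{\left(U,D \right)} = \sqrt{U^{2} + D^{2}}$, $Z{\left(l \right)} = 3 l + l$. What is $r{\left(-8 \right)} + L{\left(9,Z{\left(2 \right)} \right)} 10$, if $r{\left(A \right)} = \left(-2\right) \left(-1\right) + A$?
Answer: $-6 + 10 \sqrt{145} \approx 114.42$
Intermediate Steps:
$r{\left(A \right)} = 2 + A$
$Z{\left(l \right)} = 4 l$
$L{\left(U,D \right)} = \sqrt{D^{2} + U^{2}}$
$r{\left(-8 \right)} + L{\left(9,Z{\left(2 \right)} \right)} 10 = \left(2 - 8\right) + \sqrt{\left(4 \cdot 2\right)^{2} + 9^{2}} \cdot 10 = -6 + \sqrt{8^{2} + 81} \cdot 10 = -6 + \sqrt{64 + 81} \cdot 10 = -6 + \sqrt{145} \cdot 10 = -6 + 10 \sqrt{145}$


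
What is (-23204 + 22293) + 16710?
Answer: 15799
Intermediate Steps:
(-23204 + 22293) + 16710 = -911 + 16710 = 15799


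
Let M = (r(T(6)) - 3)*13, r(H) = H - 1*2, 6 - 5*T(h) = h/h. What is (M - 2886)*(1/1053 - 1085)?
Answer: 258205904/81 ≈ 3.1877e+6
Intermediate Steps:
T(h) = 1 (T(h) = 6/5 - h/(5*h) = 6/5 - ⅕*1 = 6/5 - ⅕ = 1)
r(H) = -2 + H (r(H) = H - 2 = -2 + H)
M = -52 (M = ((-2 + 1) - 3)*13 = (-1 - 3)*13 = -4*13 = -52)
(M - 2886)*(1/1053 - 1085) = (-52 - 2886)*(1/1053 - 1085) = -2938*(1/1053 - 1085) = -2938*(-1142504/1053) = 258205904/81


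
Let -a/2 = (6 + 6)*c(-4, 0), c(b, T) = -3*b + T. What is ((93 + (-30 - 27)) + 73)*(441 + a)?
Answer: 16677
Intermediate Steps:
c(b, T) = T - 3*b
a = -288 (a = -2*(6 + 6)*(0 - 3*(-4)) = -24*(0 + 12) = -24*12 = -2*144 = -288)
((93 + (-30 - 27)) + 73)*(441 + a) = ((93 + (-30 - 27)) + 73)*(441 - 288) = ((93 - 57) + 73)*153 = (36 + 73)*153 = 109*153 = 16677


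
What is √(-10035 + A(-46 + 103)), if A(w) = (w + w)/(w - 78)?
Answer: I*√491981/7 ≈ 100.2*I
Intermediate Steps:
A(w) = 2*w/(-78 + w) (A(w) = (2*w)/(-78 + w) = 2*w/(-78 + w))
√(-10035 + A(-46 + 103)) = √(-10035 + 2*(-46 + 103)/(-78 + (-46 + 103))) = √(-10035 + 2*57/(-78 + 57)) = √(-10035 + 2*57/(-21)) = √(-10035 + 2*57*(-1/21)) = √(-10035 - 38/7) = √(-70283/7) = I*√491981/7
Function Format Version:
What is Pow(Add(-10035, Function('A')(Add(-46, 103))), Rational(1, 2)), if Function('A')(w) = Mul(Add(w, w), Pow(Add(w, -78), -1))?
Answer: Mul(Rational(1, 7), I, Pow(491981, Rational(1, 2))) ≈ Mul(100.20, I)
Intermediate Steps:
Function('A')(w) = Mul(2, w, Pow(Add(-78, w), -1)) (Function('A')(w) = Mul(Mul(2, w), Pow(Add(-78, w), -1)) = Mul(2, w, Pow(Add(-78, w), -1)))
Pow(Add(-10035, Function('A')(Add(-46, 103))), Rational(1, 2)) = Pow(Add(-10035, Mul(2, Add(-46, 103), Pow(Add(-78, Add(-46, 103)), -1))), Rational(1, 2)) = Pow(Add(-10035, Mul(2, 57, Pow(Add(-78, 57), -1))), Rational(1, 2)) = Pow(Add(-10035, Mul(2, 57, Pow(-21, -1))), Rational(1, 2)) = Pow(Add(-10035, Mul(2, 57, Rational(-1, 21))), Rational(1, 2)) = Pow(Add(-10035, Rational(-38, 7)), Rational(1, 2)) = Pow(Rational(-70283, 7), Rational(1, 2)) = Mul(Rational(1, 7), I, Pow(491981, Rational(1, 2)))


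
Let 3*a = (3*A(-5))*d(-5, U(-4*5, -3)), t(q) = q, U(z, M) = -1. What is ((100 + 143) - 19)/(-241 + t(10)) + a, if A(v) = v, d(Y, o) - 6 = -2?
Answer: -692/33 ≈ -20.970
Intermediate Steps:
d(Y, o) = 4 (d(Y, o) = 6 - 2 = 4)
a = -20 (a = ((3*(-5))*4)/3 = (-15*4)/3 = (⅓)*(-60) = -20)
((100 + 143) - 19)/(-241 + t(10)) + a = ((100 + 143) - 19)/(-241 + 10) - 20 = (243 - 19)/(-231) - 20 = 224*(-1/231) - 20 = -32/33 - 20 = -692/33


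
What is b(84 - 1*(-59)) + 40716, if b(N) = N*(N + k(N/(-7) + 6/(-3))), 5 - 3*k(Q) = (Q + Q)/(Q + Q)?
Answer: 184067/3 ≈ 61356.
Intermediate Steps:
k(Q) = 4/3 (k(Q) = 5/3 - (Q + Q)/(3*(Q + Q)) = 5/3 - 2*Q/(3*(2*Q)) = 5/3 - 2*Q*1/(2*Q)/3 = 5/3 - ⅓*1 = 5/3 - ⅓ = 4/3)
b(N) = N*(4/3 + N) (b(N) = N*(N + 4/3) = N*(4/3 + N))
b(84 - 1*(-59)) + 40716 = (84 - 1*(-59))*(4 + 3*(84 - 1*(-59)))/3 + 40716 = (84 + 59)*(4 + 3*(84 + 59))/3 + 40716 = (⅓)*143*(4 + 3*143) + 40716 = (⅓)*143*(4 + 429) + 40716 = (⅓)*143*433 + 40716 = 61919/3 + 40716 = 184067/3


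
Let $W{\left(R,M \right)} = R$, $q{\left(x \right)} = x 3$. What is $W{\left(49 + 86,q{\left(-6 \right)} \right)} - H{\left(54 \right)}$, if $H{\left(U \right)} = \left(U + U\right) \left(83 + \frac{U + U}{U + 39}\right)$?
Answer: $- \frac{277587}{31} \approx -8954.4$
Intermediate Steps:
$q{\left(x \right)} = 3 x$
$H{\left(U \right)} = 2 U \left(83 + \frac{2 U}{39 + U}\right)$
$W{\left(49 + 86,q{\left(-6 \right)} \right)} - H{\left(54 \right)} = \left(49 + 86\right) - 2 \cdot 54 \frac{1}{39 + 54} \left(3237 + 85 \cdot 54\right) = 135 - 2 \cdot 54 \cdot \frac{1}{93} \left(3237 + 4590\right) = 135 - 2 \cdot 54 \cdot \frac{1}{93} \cdot 7827 = 135 - \frac{281772}{31} = - \frac{277587}{31}$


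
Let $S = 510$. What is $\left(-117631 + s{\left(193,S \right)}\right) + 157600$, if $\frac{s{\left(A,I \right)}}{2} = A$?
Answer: $40355$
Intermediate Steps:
$s{\left(A,I \right)} = 2 A$
$\left(-117631 + s{\left(193,S \right)}\right) + 157600 = \left(-117631 + 2 \cdot 193\right) + 157600 = \left(-117631 + 386\right) + 157600 = -117245 + 157600 = 40355$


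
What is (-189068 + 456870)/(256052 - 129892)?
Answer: 133901/63080 ≈ 2.1227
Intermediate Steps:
(-189068 + 456870)/(256052 - 129892) = 267802/126160 = 267802*(1/126160) = 133901/63080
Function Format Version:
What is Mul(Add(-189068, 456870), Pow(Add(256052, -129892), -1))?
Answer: Rational(133901, 63080) ≈ 2.1227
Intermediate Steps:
Mul(Add(-189068, 456870), Pow(Add(256052, -129892), -1)) = Mul(267802, Pow(126160, -1)) = Mul(267802, Rational(1, 126160)) = Rational(133901, 63080)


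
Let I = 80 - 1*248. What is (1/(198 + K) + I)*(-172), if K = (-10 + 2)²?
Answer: 3785290/131 ≈ 28895.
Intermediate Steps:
I = -168 (I = 80 - 248 = -168)
K = 64 (K = (-8)² = 64)
(1/(198 + K) + I)*(-172) = (1/(198 + 64) - 168)*(-172) = (1/262 - 168)*(-172) = -44015/262*(-172) = 3785290/131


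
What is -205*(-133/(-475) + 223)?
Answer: -228862/5 ≈ -45772.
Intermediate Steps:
-205*(-133/(-475) + 223) = -205*(-133*(-1/475) + 223) = -205*(7/25 + 223) = -205*5582/25 = -228862/5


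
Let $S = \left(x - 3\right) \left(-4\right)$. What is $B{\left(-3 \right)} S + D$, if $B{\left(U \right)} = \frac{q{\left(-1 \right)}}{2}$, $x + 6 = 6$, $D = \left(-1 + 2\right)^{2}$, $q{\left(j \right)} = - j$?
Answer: $7$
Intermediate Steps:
$D = 1$ ($D = 1^{2} = 1$)
$x = 0$ ($x = -6 + 6 = 0$)
$S = 12$ ($S = \left(0 - 3\right) \left(-4\right) = \left(-3\right) \left(-4\right) = 12$)
$B{\left(U \right)} = \frac{1}{2}$ ($B{\left(U \right)} = \frac{\left(-1\right) \left(-1\right)}{2} = 1 \cdot \frac{1}{2} = \frac{1}{2}$)
$B{\left(-3 \right)} S + D = \frac{1}{2} \cdot 12 + 1 = 6 + 1 = 7$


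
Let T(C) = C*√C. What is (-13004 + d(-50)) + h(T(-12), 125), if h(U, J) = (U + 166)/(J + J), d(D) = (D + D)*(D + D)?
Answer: -375417/125 - 12*I*√3/125 ≈ -3003.3 - 0.16628*I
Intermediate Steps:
d(D) = 4*D² (d(D) = (2*D)*(2*D) = 4*D²)
T(C) = C^(3/2)
h(U, J) = (166 + U)/(2*J) (h(U, J) = (166 + U)/((2*J)) = (166 + U)*(1/(2*J)) = (166 + U)/(2*J))
(-13004 + d(-50)) + h(T(-12), 125) = (-13004 + 4*(-50)²) + (½)*(166 + (-12)^(3/2))/125 = (-13004 + 4*2500) + (½)*(1/125)*(166 - 24*I*√3) = (-13004 + 10000) + (83/125 - 12*I*√3/125) = -3004 + (83/125 - 12*I*√3/125) = -375417/125 - 12*I*√3/125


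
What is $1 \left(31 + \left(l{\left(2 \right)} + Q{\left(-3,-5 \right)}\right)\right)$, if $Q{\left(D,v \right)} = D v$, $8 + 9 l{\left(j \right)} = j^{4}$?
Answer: $\frac{422}{9} \approx 46.889$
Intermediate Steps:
$l{\left(j \right)} = - \frac{8}{9} + \frac{j^{4}}{9}$
$1 \left(31 + \left(l{\left(2 \right)} + Q{\left(-3,-5 \right)}\right)\right) = 1 \left(31 - \left(- \frac{127}{9} - \frac{16}{9}\right)\right) = 1 \left(31 + \left(\left(- \frac{8}{9} + \frac{1}{9} \cdot 16\right) + 15\right)\right) = 1 \left(31 + \left(\left(- \frac{8}{9} + \frac{16}{9}\right) + 15\right)\right) = 1 \left(31 + \left(\frac{8}{9} + 15\right)\right) = 1 \left(31 + \frac{143}{9}\right) = 1 \cdot \frac{422}{9} = \frac{422}{9}$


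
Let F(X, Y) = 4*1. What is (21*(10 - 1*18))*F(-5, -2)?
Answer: -672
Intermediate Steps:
F(X, Y) = 4
(21*(10 - 1*18))*F(-5, -2) = (21*(10 - 1*18))*4 = (21*(10 - 18))*4 = (21*(-8))*4 = -168*4 = -672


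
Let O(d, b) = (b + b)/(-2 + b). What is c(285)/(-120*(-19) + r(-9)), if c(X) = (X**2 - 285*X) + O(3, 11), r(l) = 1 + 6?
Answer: 22/20583 ≈ 0.0010688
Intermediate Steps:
r(l) = 7
O(d, b) = 2*b/(-2 + b) (O(d, b) = (2*b)/(-2 + b) = 2*b/(-2 + b))
c(X) = 22/9 + X**2 - 285*X (c(X) = (X**2 - 285*X) + 2*11/(-2 + 11) = (X**2 - 285*X) + 2*11/9 = (X**2 - 285*X) + 2*11*(1/9) = (X**2 - 285*X) + 22/9 = 22/9 + X**2 - 285*X)
c(285)/(-120*(-19) + r(-9)) = (22/9 + 285**2 - 285*285)/(-120*(-19) + 7) = (22/9 + 81225 - 81225)/(2280 + 7) = (22/9)/2287 = (22/9)*(1/2287) = 22/20583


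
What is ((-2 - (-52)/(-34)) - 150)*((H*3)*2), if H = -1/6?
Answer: 2610/17 ≈ 153.53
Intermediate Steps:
H = -⅙ (H = -1*⅙ = -⅙ ≈ -0.16667)
((-2 - (-52)/(-34)) - 150)*((H*3)*2) = ((-2 - (-52)/(-34)) - 150)*(-⅙*3*2) = ((-2 - (-52)*(-1)/34) - 150)*(-½*2) = ((-2 - 1*26/17) - 150)*(-1) = ((-2 - 26/17) - 150)*(-1) = (-60/17 - 150)*(-1) = -2610/17*(-1) = 2610/17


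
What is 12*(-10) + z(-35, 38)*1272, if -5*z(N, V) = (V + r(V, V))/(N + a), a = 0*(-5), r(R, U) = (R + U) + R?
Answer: 172344/175 ≈ 984.82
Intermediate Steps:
r(R, U) = U + 2*R
a = 0
z(N, V) = -4*V/(5*N) (z(N, V) = -(V + (V + 2*V))/(5*(N + 0)) = -(V + 3*V)/(5*N) = -4*V/(5*N))
12*(-10) + z(-35, 38)*1272 = 12*(-10) - 4/5*38/(-35)*1272 = -120 - 4/5*38*(-1/35)*1272 = -120 + (152/175)*1272 = -120 + 193344/175 = 172344/175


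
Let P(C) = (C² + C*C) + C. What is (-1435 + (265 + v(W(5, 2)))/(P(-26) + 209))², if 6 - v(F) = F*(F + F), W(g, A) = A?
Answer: 4850838861444/2356225 ≈ 2.0587e+6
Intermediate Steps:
v(F) = 6 - 2*F² (v(F) = 6 - F*(F + F) = 6 - F*2*F = 6 - 2*F²)
P(C) = C + 2*C² (P(C) = (C² + C²) + C = 2*C² + C = C + 2*C²)
(-1435 + (265 + v(W(5, 2)))/(P(-26) + 209))² = (-1435 + (265 + (6 - 2*2²))/(-26*(1 + 2*(-26)) + 209))² = (-1435 + (265 + (6 - 2*4))/(-26*(1 - 52) + 209))² = (-1435 + (265 + (6 - 8))/(-26*(-51) + 209))² = (-1435 + (265 - 2)/(1326 + 209))² = (-1435 + 263/1535)² = (-2202462/1535)² = 4850838861444/2356225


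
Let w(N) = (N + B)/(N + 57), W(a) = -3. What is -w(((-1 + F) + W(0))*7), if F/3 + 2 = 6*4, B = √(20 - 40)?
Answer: -434/491 - 2*I*√5/491 ≈ -0.88391 - 0.0091082*I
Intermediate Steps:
B = 2*I*√5 (B = √(-20) = 2*I*√5 ≈ 4.4721*I)
F = 66 (F = -6 + 3*(6*4) = -6 + 3*24 = -6 + 72 = 66)
w(N) = (N + 2*I*√5)/(57 + N) (w(N) = (N + 2*I*√5)/(N + 57) = (N + 2*I*√5)/(57 + N))
-w(((-1 + F) + W(0))*7) = -(((-1 + 66) - 3)*7 + 2*I*√5)/(57 + ((-1 + 66) - 3)*7) = -((65 - 3)*7 + 2*I*√5)/(57 + (65 - 3)*7) = -(62*7 + 2*I*√5)/(57 + 62*7) = -(434 + 2*I*√5)/(57 + 434) = -(434 + 2*I*√5)/491 = -(434/491 + 2*I*√5/491) = -434/491 - 2*I*√5/491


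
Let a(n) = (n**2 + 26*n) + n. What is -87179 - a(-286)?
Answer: -161253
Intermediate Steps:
a(n) = n**2 + 27*n
-87179 - a(-286) = -87179 - (-286)*(27 - 286) = -87179 - (-286)*(-259) = -87179 - 1*74074 = -87179 - 74074 = -161253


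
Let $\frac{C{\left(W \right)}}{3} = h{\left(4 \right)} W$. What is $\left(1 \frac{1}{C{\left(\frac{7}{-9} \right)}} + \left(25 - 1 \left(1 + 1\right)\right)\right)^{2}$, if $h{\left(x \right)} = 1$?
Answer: $\frac{24964}{49} \approx 509.47$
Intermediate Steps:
$C{\left(W \right)} = 3 W$ ($C{\left(W \right)} = 3 \cdot 1 W = 3 W$)
$\left(1 \frac{1}{C{\left(\frac{7}{-9} \right)}} + \left(25 - 1 \left(1 + 1\right)\right)\right)^{2} = \left(1 \frac{1}{3 \frac{7}{-9}} + \left(25 - 1 \left(1 + 1\right)\right)\right)^{2} = \left(1 \frac{1}{3 \cdot 7 \left(- \frac{1}{9}\right)} + \left(25 - 1 \cdot 2\right)\right)^{2} = \left(1 \frac{1}{3 \left(- \frac{7}{9}\right)} + \left(25 - 2\right)\right)^{2} = \left(1 \frac{1}{- \frac{7}{3}} + \left(25 - 2\right)\right)^{2} = \left(1 \left(- \frac{3}{7}\right) + 23\right)^{2} = \left(- \frac{3}{7} + 23\right)^{2} = \left(\frac{158}{7}\right)^{2} = \frac{24964}{49}$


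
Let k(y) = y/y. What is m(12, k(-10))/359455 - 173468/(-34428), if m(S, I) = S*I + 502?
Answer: 15592908983/3093829185 ≈ 5.0400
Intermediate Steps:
k(y) = 1
m(S, I) = 502 + I*S (m(S, I) = I*S + 502 = 502 + I*S)
m(12, k(-10))/359455 - 173468/(-34428) = (502 + 1*12)/359455 - 173468/(-34428) = (502 + 12)*(1/359455) - 173468*(-1/34428) = 514*(1/359455) + 43367/8607 = 514/359455 + 43367/8607 = 15592908983/3093829185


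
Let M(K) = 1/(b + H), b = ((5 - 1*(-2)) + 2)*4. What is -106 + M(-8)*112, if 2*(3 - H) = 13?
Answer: -6666/65 ≈ -102.55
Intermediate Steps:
b = 36 (b = ((5 + 2) + 2)*4 = (7 + 2)*4 = 9*4 = 36)
H = -7/2 (H = 3 - ½*13 = 3 - 13/2 = -7/2 ≈ -3.5000)
M(K) = 2/65 (M(K) = 1/(36 - 7/2) = 1/(65/2) = 2/65)
-106 + M(-8)*112 = -106 + (2/65)*112 = -106 + 224/65 = -6666/65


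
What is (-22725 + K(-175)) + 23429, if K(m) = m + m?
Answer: 354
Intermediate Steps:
K(m) = 2*m
(-22725 + K(-175)) + 23429 = (-22725 + 2*(-175)) + 23429 = (-22725 - 350) + 23429 = -23075 + 23429 = 354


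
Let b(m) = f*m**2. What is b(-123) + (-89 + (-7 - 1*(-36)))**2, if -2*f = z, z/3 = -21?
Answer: 960327/2 ≈ 4.8016e+5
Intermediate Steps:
z = -63 (z = 3*(-21) = -63)
f = 63/2 (f = -1/2*(-63) = 63/2 ≈ 31.500)
b(m) = 63*m**2/2
b(-123) + (-89 + (-7 - 1*(-36)))**2 = (63/2)*(-123)**2 + (-89 + (-7 - 1*(-36)))**2 = (63/2)*15129 + (-89 + (-7 + 36))**2 = 953127/2 + (-89 + 29)**2 = 953127/2 + (-60)**2 = 953127/2 + 3600 = 960327/2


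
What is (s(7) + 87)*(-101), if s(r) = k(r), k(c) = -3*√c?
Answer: -8787 + 303*√7 ≈ -7985.3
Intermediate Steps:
s(r) = -3*√r
(s(7) + 87)*(-101) = (-3*√7 + 87)*(-101) = (87 - 3*√7)*(-101) = -8787 + 303*√7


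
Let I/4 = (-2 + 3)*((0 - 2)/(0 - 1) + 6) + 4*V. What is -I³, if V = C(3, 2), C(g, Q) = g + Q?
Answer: -1404928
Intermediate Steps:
C(g, Q) = Q + g
V = 5 (V = 2 + 3 = 5)
I = 112 (I = 4*((-2 + 3)*((0 - 2)/(0 - 1) + 6) + 4*5) = 4*(1*(-2/(-1) + 6) + 20) = 4*(1*(-2*(-1) + 6) + 20) = 4*(1*(2 + 6) + 20) = 4*(1*8 + 20) = 4*(8 + 20) = 4*28 = 112)
-I³ = -1*112³ = -1*1404928 = -1404928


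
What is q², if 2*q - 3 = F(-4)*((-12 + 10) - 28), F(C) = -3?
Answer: 8649/4 ≈ 2162.3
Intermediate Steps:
q = 93/2 (q = 3/2 + (-3*((-12 + 10) - 28))/2 = 3/2 + (-3*(-2 - 28))/2 = 3/2 + (-3*(-30))/2 = 3/2 + (½)*90 = 3/2 + 45 = 93/2 ≈ 46.500)
q² = (93/2)² = 8649/4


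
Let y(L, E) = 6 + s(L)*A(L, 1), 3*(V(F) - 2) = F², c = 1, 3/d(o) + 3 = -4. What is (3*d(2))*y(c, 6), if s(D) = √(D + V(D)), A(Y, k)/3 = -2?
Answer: -54/7 + 18*√30/7 ≈ 6.3700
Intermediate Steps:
d(o) = -3/7 (d(o) = 3/(-3 - 4) = 3/(-7) = 3*(-⅐) = -3/7)
V(F) = 2 + F²/3
A(Y, k) = -6 (A(Y, k) = 3*(-2) = -6)
s(D) = √(2 + D + D²/3) (s(D) = √(D + (2 + D²/3)) = √(2 + D + D²/3))
y(L, E) = 6 - 2*√(18 + 3*L² + 9*L) (y(L, E) = 6 + (√(18 + 3*L² + 9*L)/3)*(-6) = 6 - 2*√(18 + 3*L² + 9*L))
(3*d(2))*y(c, 6) = (3*(-3/7))*(6 - 2*√(18 + 3*1² + 9*1)) = -9*(6 - 2*√(18 + 3*1 + 9))/7 = -9*(6 - 2*√(18 + 3 + 9))/7 = -9*(6 - 2*√30)/7 = -54/7 + 18*√30/7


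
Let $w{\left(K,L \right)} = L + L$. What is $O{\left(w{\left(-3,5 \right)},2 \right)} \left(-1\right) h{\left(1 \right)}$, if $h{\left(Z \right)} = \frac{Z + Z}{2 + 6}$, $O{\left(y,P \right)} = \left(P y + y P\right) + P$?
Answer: $- \frac{21}{2} \approx -10.5$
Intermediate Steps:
$w{\left(K,L \right)} = 2 L$
$O{\left(y,P \right)} = P + 2 P y$ ($O{\left(y,P \right)} = \left(P y + P y\right) + P = 2 P y + P = P + 2 P y$)
$h{\left(Z \right)} = \frac{Z}{4}$ ($h{\left(Z \right)} = \frac{2 Z}{8} = 2 Z \frac{1}{8} = \frac{Z}{4}$)
$O{\left(w{\left(-3,5 \right)},2 \right)} \left(-1\right) h{\left(1 \right)} = 2 \left(1 + 2 \cdot 2 \cdot 5\right) \left(-1\right) \frac{1}{4} \cdot 1 = 2 \left(1 + 2 \cdot 10\right) \left(-1\right) \frac{1}{4} = 2 \left(1 + 20\right) \left(-1\right) \frac{1}{4} = 2 \cdot 21 \left(-1\right) \frac{1}{4} = 42 \left(-1\right) \frac{1}{4} = \left(-42\right) \frac{1}{4} = - \frac{21}{2}$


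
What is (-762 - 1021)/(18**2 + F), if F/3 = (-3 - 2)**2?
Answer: -1783/399 ≈ -4.4687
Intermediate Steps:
F = 75 (F = 3*(-3 - 2)**2 = 3*(-5)**2 = 3*25 = 75)
(-762 - 1021)/(18**2 + F) = (-762 - 1021)/(18**2 + 75) = -1783/(324 + 75) = -1783/399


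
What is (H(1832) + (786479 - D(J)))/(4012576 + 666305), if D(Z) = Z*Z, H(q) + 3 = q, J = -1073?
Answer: -121007/1559627 ≈ -0.077587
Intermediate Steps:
H(q) = -3 + q
D(Z) = Z²
(H(1832) + (786479 - D(J)))/(4012576 + 666305) = ((-3 + 1832) + (786479 - 1*(-1073)²))/(4012576 + 666305) = (1829 + (786479 - 1*1151329))/4678881 = (1829 + (786479 - 1151329))*(1/4678881) = (1829 - 364850)*(1/4678881) = -363021*1/4678881 = -121007/1559627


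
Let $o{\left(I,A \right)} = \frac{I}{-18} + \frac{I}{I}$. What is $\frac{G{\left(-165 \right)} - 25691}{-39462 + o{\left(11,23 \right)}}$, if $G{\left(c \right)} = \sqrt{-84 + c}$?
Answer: $\frac{20106}{30883} - \frac{18 i \sqrt{249}}{710309} \approx 0.65104 - 0.00039988 i$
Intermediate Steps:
$o{\left(I,A \right)} = 1 - \frac{I}{18}$ ($o{\left(I,A \right)} = I \left(- \frac{1}{18}\right) + 1 = - \frac{I}{18} + 1 = 1 - \frac{I}{18}$)
$\frac{G{\left(-165 \right)} - 25691}{-39462 + o{\left(11,23 \right)}} = \frac{\sqrt{-84 - 165} - 25691}{-39462 + \left(1 - \frac{11}{18}\right)} = \frac{\sqrt{-249} - 25691}{-39462 + \left(1 - \frac{11}{18}\right)} = \frac{i \sqrt{249} - 25691}{-39462 + \frac{7}{18}} = \frac{-25691 + i \sqrt{249}}{- \frac{710309}{18}} = \left(-25691 + i \sqrt{249}\right) \left(- \frac{18}{710309}\right) = \frac{20106}{30883} - \frac{18 i \sqrt{249}}{710309}$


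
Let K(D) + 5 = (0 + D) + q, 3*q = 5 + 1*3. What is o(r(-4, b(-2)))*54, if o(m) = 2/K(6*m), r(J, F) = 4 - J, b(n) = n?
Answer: 324/137 ≈ 2.3650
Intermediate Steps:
q = 8/3 (q = (5 + 1*3)/3 = (5 + 3)/3 = (1/3)*8 = 8/3 ≈ 2.6667)
K(D) = -7/3 + D (K(D) = -5 + ((0 + D) + 8/3) = -5 + (D + 8/3) = -5 + (8/3 + D) = -7/3 + D)
o(m) = 2/(-7/3 + 6*m)
o(r(-4, b(-2)))*54 = (6/(-7 + 18*(4 - 1*(-4))))*54 = (6/(-7 + 18*(4 + 4)))*54 = (6/(-7 + 18*8))*54 = (6/(-7 + 144))*54 = (6/137)*54 = 324/137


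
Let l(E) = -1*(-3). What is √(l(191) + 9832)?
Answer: √9835 ≈ 99.172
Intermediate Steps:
l(E) = 3
√(l(191) + 9832) = √(3 + 9832) = √9835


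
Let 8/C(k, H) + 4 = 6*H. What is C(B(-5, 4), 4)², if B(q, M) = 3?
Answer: 4/25 ≈ 0.16000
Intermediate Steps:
C(k, H) = 8/(-4 + 6*H)
C(B(-5, 4), 4)² = (4/(-2 + 3*4))² = (4/(-2 + 12))² = (4/10)² = (4*(⅒))² = (⅖)² = 4/25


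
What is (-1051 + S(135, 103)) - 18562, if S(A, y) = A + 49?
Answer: -19429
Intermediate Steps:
S(A, y) = 49 + A
(-1051 + S(135, 103)) - 18562 = (-1051 + (49 + 135)) - 18562 = (-1051 + 184) - 18562 = -867 - 18562 = -19429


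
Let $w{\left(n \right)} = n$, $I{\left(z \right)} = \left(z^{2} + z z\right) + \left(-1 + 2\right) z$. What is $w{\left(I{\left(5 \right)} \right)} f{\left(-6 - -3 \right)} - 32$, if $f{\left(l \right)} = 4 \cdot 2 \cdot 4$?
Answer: $1728$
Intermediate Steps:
$I{\left(z \right)} = z + 2 z^{2}$ ($I{\left(z \right)} = \left(z^{2} + z^{2}\right) + 1 z = 2 z^{2} + z = z + 2 z^{2}$)
$f{\left(l \right)} = 32$ ($f{\left(l \right)} = 8 \cdot 4 = 32$)
$w{\left(I{\left(5 \right)} \right)} f{\left(-6 - -3 \right)} - 32 = 5 \left(1 + 2 \cdot 5\right) 32 - 32 = 5 \left(1 + 10\right) 32 - 32 = 5 \cdot 11 \cdot 32 - 32 = 55 \cdot 32 - 32 = 1760 - 32 = 1728$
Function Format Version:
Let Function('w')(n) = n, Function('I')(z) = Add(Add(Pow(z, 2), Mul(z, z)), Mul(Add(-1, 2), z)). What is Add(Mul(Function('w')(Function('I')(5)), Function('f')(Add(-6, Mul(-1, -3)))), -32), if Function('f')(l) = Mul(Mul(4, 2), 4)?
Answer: 1728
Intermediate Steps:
Function('I')(z) = Add(z, Mul(2, Pow(z, 2))) (Function('I')(z) = Add(Add(Pow(z, 2), Pow(z, 2)), Mul(1, z)) = Add(Mul(2, Pow(z, 2)), z) = Add(z, Mul(2, Pow(z, 2))))
Function('f')(l) = 32 (Function('f')(l) = Mul(8, 4) = 32)
Add(Mul(Function('w')(Function('I')(5)), Function('f')(Add(-6, Mul(-1, -3)))), -32) = Add(Mul(Mul(5, Add(1, Mul(2, 5))), 32), -32) = Add(Mul(Mul(5, Add(1, 10)), 32), -32) = Add(Mul(Mul(5, 11), 32), -32) = Add(Mul(55, 32), -32) = Add(1760, -32) = 1728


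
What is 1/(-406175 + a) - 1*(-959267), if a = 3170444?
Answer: 2651672030824/2764269 ≈ 9.5927e+5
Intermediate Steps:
1/(-406175 + a) - 1*(-959267) = 1/(-406175 + 3170444) - 1*(-959267) = 1/2764269 + 959267 = 2651672030824/2764269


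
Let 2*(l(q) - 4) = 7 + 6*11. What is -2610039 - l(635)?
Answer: -5220159/2 ≈ -2.6101e+6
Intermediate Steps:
l(q) = 81/2 (l(q) = 4 + (7 + 6*11)/2 = 4 + (7 + 66)/2 = 4 + (½)*73 = 4 + 73/2 = 81/2)
-2610039 - l(635) = -2610039 - 1*81/2 = -2610039 - 81/2 = -5220159/2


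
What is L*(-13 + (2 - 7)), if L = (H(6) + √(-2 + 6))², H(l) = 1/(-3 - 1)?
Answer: -441/8 ≈ -55.125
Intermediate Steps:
H(l) = -¼ (H(l) = 1/(-4) = -¼)
L = 49/16 (L = (-¼ + √(-2 + 6))² = (-¼ + √4)² = (-¼ + 2)² = (7/4)² = 49/16 ≈ 3.0625)
L*(-13 + (2 - 7)) = 49*(-13 + (2 - 7))/16 = 49*(-13 - 5)/16 = (49/16)*(-18) = -441/8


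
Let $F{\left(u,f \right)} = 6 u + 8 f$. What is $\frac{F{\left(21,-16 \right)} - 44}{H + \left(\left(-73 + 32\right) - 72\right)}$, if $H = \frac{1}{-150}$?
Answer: $\frac{300}{737} \approx 0.40706$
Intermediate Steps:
$H = - \frac{1}{150} \approx -0.0066667$
$\frac{F{\left(21,-16 \right)} - 44}{H + \left(\left(-73 + 32\right) - 72\right)} = \frac{\left(6 \cdot 21 + 8 \left(-16\right)\right) - 44}{- \frac{1}{150} + \left(\left(-73 + 32\right) - 72\right)} = \frac{\left(126 - 128\right) + \left(-139 + 95\right)}{- \frac{1}{150} - 113} = \frac{-2 - 44}{- \frac{1}{150} - 113} = - \frac{46}{- \frac{16951}{150}} = \left(-46\right) \left(- \frac{150}{16951}\right) = \frac{300}{737}$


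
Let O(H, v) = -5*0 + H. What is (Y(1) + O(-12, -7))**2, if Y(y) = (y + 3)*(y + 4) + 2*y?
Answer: 100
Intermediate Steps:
O(H, v) = H (O(H, v) = 0 + H = H)
Y(y) = 2*y + (3 + y)*(4 + y) (Y(y) = (3 + y)*(4 + y) + 2*y = 2*y + (3 + y)*(4 + y))
(Y(1) + O(-12, -7))**2 = ((12 + 1**2 + 9*1) - 12)**2 = ((12 + 1 + 9) - 12)**2 = (22 - 12)**2 = 10**2 = 100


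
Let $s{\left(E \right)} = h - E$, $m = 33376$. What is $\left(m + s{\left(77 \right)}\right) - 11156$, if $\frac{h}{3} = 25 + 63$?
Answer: $22407$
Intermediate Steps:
$h = 264$ ($h = 3 \left(25 + 63\right) = 3 \cdot 88 = 264$)
$s{\left(E \right)} = 264 - E$
$\left(m + s{\left(77 \right)}\right) - 11156 = \left(33376 + \left(264 - 77\right)\right) - 11156 = \left(33376 + 187\right) - 11156 = 33563 - 11156 = 22407$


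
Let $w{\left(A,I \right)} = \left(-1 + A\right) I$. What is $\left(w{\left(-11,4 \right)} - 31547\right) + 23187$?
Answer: $-8408$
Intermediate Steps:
$w{\left(A,I \right)} = I \left(-1 + A\right)$
$\left(w{\left(-11,4 \right)} - 31547\right) + 23187 = \left(4 \left(-1 - 11\right) - 31547\right) + 23187 = \left(4 \left(-12\right) - 31547\right) + 23187 = \left(-48 - 31547\right) + 23187 = -31595 + 23187 = -8408$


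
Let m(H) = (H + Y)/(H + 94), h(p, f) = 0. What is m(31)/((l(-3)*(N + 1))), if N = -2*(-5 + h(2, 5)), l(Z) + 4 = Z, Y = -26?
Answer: -1/1925 ≈ -0.00051948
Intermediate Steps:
l(Z) = -4 + Z
m(H) = (-26 + H)/(94 + H) (m(H) = (H - 26)/(H + 94) = (-26 + H)/(94 + H))
N = 10 (N = -2*(-5 + 0) = -2*(-5) = 10)
m(31)/((l(-3)*(N + 1))) = ((-26 + 31)/(94 + 31))/(((-4 - 3)*(10 + 1))) = (5/125)/((-7*11)) = ((1/125)*5)/(-77) = (1/25)*(-1/77) = -1/1925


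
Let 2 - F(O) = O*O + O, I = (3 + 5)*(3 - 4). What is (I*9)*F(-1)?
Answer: -144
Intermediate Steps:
I = -8 (I = 8*(-1) = -8)
F(O) = 2 - O - O**2 (F(O) = 2 - (O*O + O) = 2 - (O**2 + O) = 2 - (O + O**2) = 2 + (-O - O**2) = 2 - O - O**2)
(I*9)*F(-1) = (-8*9)*(2 - 1*(-1) - 1*(-1)**2) = -72*(2 + 1 - 1*1) = -72*(2 + 1 - 1) = -72*2 = -144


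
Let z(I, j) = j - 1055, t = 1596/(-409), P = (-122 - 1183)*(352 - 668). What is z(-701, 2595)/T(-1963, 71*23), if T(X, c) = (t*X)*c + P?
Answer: 157465/1321191876 ≈ 0.00011918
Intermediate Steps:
P = 412380 (P = -1305*(-316) = 412380)
t = -1596/409 (t = 1596*(-1/409) = -1596/409 ≈ -3.9022)
z(I, j) = -1055 + j
T(X, c) = 412380 - 1596*X*c/409 (T(X, c) = (-1596*X/409)*c + 412380 = -1596*X*c/409 + 412380 = 412380 - 1596*X*c/409)
z(-701, 2595)/T(-1963, 71*23) = (-1055 + 2595)/(412380 - 1596/409*(-1963)*71*23) = 1540/(412380 - 1596/409*(-1963)*1633) = 1540/(412380 + 5116104084/409) = 1540/(5284767504/409) = 1540*(409/5284767504) = 157465/1321191876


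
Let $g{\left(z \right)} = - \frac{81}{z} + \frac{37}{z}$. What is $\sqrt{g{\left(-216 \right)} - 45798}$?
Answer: $\frac{i \sqrt{14838486}}{18} \approx 214.0 i$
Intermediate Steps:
$g{\left(z \right)} = - \frac{44}{z}$
$\sqrt{g{\left(-216 \right)} - 45798} = \sqrt{- \frac{44}{-216} - 45798} = \sqrt{\left(-44\right) \left(- \frac{1}{216}\right) - 45798} = \sqrt{\frac{11}{54} - 45798} = \sqrt{- \frac{2473081}{54}} = \frac{i \sqrt{14838486}}{18}$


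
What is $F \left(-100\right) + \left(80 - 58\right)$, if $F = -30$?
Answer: $3022$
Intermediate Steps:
$F \left(-100\right) + \left(80 - 58\right) = \left(-30\right) \left(-100\right) + \left(80 - 58\right) = 3000 + 22 = 3022$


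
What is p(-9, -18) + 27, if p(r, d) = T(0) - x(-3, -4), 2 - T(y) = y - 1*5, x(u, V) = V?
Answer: 38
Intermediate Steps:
T(y) = 7 - y (T(y) = 2 - (y - 1*5) = 2 - (y - 5) = 2 - (-5 + y) = 2 + (5 - y) = 7 - y)
p(r, d) = 11 (p(r, d) = (7 - 1*0) - 1*(-4) = (7 + 0) + 4 = 7 + 4 = 11)
p(-9, -18) + 27 = 11 + 27 = 38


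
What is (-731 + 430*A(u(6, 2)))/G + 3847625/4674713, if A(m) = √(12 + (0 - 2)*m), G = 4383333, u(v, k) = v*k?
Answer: 16862004418922/20490823758429 + 860*I*√3/4383333 ≈ 0.82291 + 0.00033982*I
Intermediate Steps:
u(v, k) = k*v
A(m) = √(12 - 2*m)
(-731 + 430*A(u(6, 2)))/G + 3847625/4674713 = (-731 + 430*√(12 - 4*6))/4383333 + 3847625/4674713 = (-731 + 430*√(12 - 2*12))*(1/4383333) + 3847625*(1/4674713) = (-731 + 430*√(12 - 24))*(1/4383333) + 3847625/4674713 = (-731 + 430*√(-12))*(1/4383333) + 3847625/4674713 = (-731 + 430*(2*I*√3))*(1/4383333) + 3847625/4674713 = (-731 + 860*I*√3)*(1/4383333) + 3847625/4674713 = (-731/4383333 + 860*I*√3/4383333) + 3847625/4674713 = 16862004418922/20490823758429 + 860*I*√3/4383333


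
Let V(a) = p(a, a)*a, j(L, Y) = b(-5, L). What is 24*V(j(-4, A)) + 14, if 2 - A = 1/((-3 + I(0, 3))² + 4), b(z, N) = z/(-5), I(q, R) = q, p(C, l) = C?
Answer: 38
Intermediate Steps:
b(z, N) = -z/5 (b(z, N) = z*(-⅕) = -z/5)
A = 25/13 (A = 2 - 1/((-3 + 0)² + 4) = 2 - 1/((-3)² + 4) = 2 - 1/(9 + 4) = 2 - 1/13 = 25/13 ≈ 1.9231)
j(L, Y) = 1 (j(L, Y) = -⅕*(-5) = 1)
V(a) = a² (V(a) = a*a = a²)
24*V(j(-4, A)) + 14 = 24*1² + 14 = 24*1 + 14 = 24 + 14 = 38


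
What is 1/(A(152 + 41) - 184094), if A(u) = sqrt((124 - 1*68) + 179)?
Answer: -184094/33890600601 - sqrt(235)/33890600601 ≈ -5.4325e-6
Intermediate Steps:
A(u) = sqrt(235) (A(u) = sqrt((124 - 68) + 179) = sqrt(56 + 179) = sqrt(235))
1/(A(152 + 41) - 184094) = 1/(sqrt(235) - 184094) = 1/(-184094 + sqrt(235))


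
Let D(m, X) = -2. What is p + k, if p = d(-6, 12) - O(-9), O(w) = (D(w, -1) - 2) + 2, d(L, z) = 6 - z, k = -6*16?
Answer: -100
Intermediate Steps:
k = -96
O(w) = -2 (O(w) = (-2 - 2) + 2 = -4 + 2 = -2)
p = -4 (p = (6 - 1*12) - 1*(-2) = (6 - 12) + 2 = -6 + 2 = -4)
p + k = -4 - 96 = -100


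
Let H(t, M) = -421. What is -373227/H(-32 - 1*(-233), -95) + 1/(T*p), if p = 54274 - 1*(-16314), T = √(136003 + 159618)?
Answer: 373227/421 + √295621/20867295148 ≈ 886.53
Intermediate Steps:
T = √295621 ≈ 543.71
p = 70588 (p = 54274 + 16314 = 70588)
-373227/H(-32 - 1*(-233), -95) + 1/(T*p) = -373227/(-421) + 1/(√295621*70588) = -373227*(-1/421) + (√295621/295621)*(1/70588) = 373227/421 + √295621/20867295148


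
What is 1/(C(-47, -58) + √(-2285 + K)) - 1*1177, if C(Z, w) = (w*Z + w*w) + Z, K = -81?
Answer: (-15301*√14 + 7112610*I)/(-6043*I + 13*√14) ≈ -1177.0 - 1.3337e-6*I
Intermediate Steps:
C(Z, w) = Z + w² + Z*w (C(Z, w) = (Z*w + w²) + Z = (w² + Z*w) + Z = Z + w² + Z*w)
1/(C(-47, -58) + √(-2285 + K)) - 1*1177 = 1/((-47 + (-58)² - 47*(-58)) + √(-2285 - 81)) - 1*1177 = 1/((-47 + 3364 + 2726) + √(-2366)) - 1177 = 1/(6043 + 13*I*√14) - 1177 = -1177 + 1/(6043 + 13*I*√14)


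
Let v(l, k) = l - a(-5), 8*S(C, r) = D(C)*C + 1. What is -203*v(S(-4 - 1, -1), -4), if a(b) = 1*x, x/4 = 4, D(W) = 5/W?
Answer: 12383/4 ≈ 3095.8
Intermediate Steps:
x = 16 (x = 4*4 = 16)
S(C, r) = ¾ (S(C, r) = ((5/C)*C + 1)/8 = (5 + 1)/8 = (⅛)*6 = ¾)
a(b) = 16 (a(b) = 1*16 = 16)
v(l, k) = -16 + l (v(l, k) = l - 1*16 = l - 16 = -16 + l)
-203*v(S(-4 - 1, -1), -4) = -203*(-16 + ¾) = -203*(-61/4) = 12383/4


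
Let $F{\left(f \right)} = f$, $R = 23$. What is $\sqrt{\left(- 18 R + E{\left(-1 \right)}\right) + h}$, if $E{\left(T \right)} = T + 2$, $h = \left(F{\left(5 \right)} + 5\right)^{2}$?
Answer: $i \sqrt{313} \approx 17.692 i$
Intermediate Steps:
$h = 100$ ($h = \left(5 + 5\right)^{2} = 10^{2} = 100$)
$E{\left(T \right)} = 2 + T$
$\sqrt{\left(- 18 R + E{\left(-1 \right)}\right) + h} = \sqrt{\left(\left(-18\right) 23 + \left(2 - 1\right)\right) + 100} = \sqrt{\left(-414 + 1\right) + 100} = \sqrt{-413 + 100} = \sqrt{-313} = i \sqrt{313}$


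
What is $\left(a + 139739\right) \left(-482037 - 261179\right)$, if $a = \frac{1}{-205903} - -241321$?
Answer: $- \frac{58313765765787664}{205903} \approx -2.8321 \cdot 10^{11}$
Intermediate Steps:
$a = \frac{49688717862}{205903}$ ($a = - \frac{1}{205903} + 241321 = \frac{49688717862}{205903} \approx 2.4132 \cdot 10^{5}$)
$\left(a + 139739\right) \left(-482037 - 261179\right) = \left(\frac{49688717862}{205903} + 139739\right) \left(-482037 - 261179\right) = \frac{78461397179 \left(-482037 - 261179\right)}{205903} = \frac{78461397179}{205903} \left(-743216\right) = - \frac{58313765765787664}{205903}$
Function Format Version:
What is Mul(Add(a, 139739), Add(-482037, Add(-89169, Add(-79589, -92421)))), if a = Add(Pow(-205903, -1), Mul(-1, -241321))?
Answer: Rational(-58313765765787664, 205903) ≈ -2.8321e+11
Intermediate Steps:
a = Rational(49688717862, 205903) (a = Add(Rational(-1, 205903), 241321) = Rational(49688717862, 205903) ≈ 2.4132e+5)
Mul(Add(a, 139739), Add(-482037, Add(-89169, Add(-79589, -92421)))) = Mul(Add(Rational(49688717862, 205903), 139739), Add(-482037, Add(-89169, Add(-79589, -92421)))) = Mul(Rational(78461397179, 205903), Add(-482037, Add(-89169, -172010))) = Mul(Rational(78461397179, 205903), Add(-482037, -261179)) = Mul(Rational(78461397179, 205903), -743216) = Rational(-58313765765787664, 205903)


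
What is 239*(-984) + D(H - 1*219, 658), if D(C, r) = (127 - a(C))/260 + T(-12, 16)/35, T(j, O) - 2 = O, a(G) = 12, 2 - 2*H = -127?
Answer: -428018579/1820 ≈ -2.3518e+5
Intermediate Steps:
H = 129/2 (H = 1 - ½*(-127) = 1 + 127/2 = 129/2 ≈ 64.500)
T(j, O) = 2 + O
D(C, r) = 1741/1820 (D(C, r) = (127 - 1*12)/260 + (2 + 16)/35 = (127 - 12)*(1/260) + 18*(1/35) = 115*(1/260) + 18/35 = 23/52 + 18/35 = 1741/1820)
239*(-984) + D(H - 1*219, 658) = 239*(-984) + 1741/1820 = -235176 + 1741/1820 = -428018579/1820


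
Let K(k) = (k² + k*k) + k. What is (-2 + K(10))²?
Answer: 43264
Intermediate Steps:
K(k) = k + 2*k² (K(k) = (k² + k²) + k = 2*k² + k = k + 2*k²)
(-2 + K(10))² = (-2 + 10*(1 + 2*10))² = (-2 + 10*(1 + 20))² = (-2 + 10*21)² = (-2 + 210)² = 208² = 43264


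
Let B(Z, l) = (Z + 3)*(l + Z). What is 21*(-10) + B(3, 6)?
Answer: -156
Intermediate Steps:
B(Z, l) = (3 + Z)*(Z + l)
21*(-10) + B(3, 6) = 21*(-10) + (3² + 3*3 + 3*6 + 3*6) = -210 + (9 + 9 + 18 + 18) = -210 + 54 = -156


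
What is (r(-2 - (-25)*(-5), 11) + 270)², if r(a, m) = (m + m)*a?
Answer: 6370576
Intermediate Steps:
r(a, m) = 2*a*m (r(a, m) = (2*m)*a = 2*a*m)
(r(-2 - (-25)*(-5), 11) + 270)² = (2*(-2 - (-25)*(-5))*11 + 270)² = (2*(-2 - 5*25)*11 + 270)² = (2*(-2 - 125)*11 + 270)² = (2*(-127)*11 + 270)² = (-2794 + 270)² = (-2524)² = 6370576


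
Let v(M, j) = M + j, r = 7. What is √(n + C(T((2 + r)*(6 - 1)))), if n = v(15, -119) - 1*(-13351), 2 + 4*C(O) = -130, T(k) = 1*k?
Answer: √13214 ≈ 114.95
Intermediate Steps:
T(k) = k
C(O) = -33 (C(O) = -½ + (¼)*(-130) = -½ - 65/2 = -33)
n = 13247 (n = (15 - 119) - 1*(-13351) = -104 + 13351 = 13247)
√(n + C(T((2 + r)*(6 - 1)))) = √(13247 - 33) = √13214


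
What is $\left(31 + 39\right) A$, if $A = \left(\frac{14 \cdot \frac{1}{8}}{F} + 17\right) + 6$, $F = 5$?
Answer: $\frac{3269}{2} \approx 1634.5$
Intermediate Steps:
$A = \frac{467}{20}$ ($A = \left(\frac{14 \cdot \frac{1}{8}}{5} + 17\right) + 6 = \left(14 \cdot \frac{1}{8} \cdot \frac{1}{5} + 17\right) + 6 = \left(\frac{7}{4} \cdot \frac{1}{5} + 17\right) + 6 = \left(\frac{7}{20} + 17\right) + 6 = \frac{347}{20} + 6 = \frac{467}{20} \approx 23.35$)
$\left(31 + 39\right) A = \left(31 + 39\right) \frac{467}{20} = 70 \cdot \frac{467}{20} = \frac{3269}{2}$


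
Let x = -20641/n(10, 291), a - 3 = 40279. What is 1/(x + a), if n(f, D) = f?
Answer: 10/382179 ≈ 2.6166e-5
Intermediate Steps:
a = 40282 (a = 3 + 40279 = 40282)
x = -20641/10 ≈ -2064.1
1/(x + a) = 1/(-20641/10 + 40282) = 1/(382179/10) = 10/382179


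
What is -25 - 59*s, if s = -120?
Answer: 7055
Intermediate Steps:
-25 - 59*s = -25 - 59*(-120) = -25 + 7080 = 7055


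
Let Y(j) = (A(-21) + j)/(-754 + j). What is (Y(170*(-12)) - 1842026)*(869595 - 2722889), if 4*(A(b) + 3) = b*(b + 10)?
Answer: 19076394961098845/5588 ≈ 3.4138e+12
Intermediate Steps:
A(b) = -3 + b*(10 + b)/4 (A(b) = -3 + (b*(b + 10))/4 = -3 + (b*(10 + b))/4 = -3 + b*(10 + b)/4)
Y(j) = (219/4 + j)/(-754 + j) (Y(j) = ((-3 + (1/4)*(-21)**2 + (5/2)*(-21)) + j)/(-754 + j) = ((-3 + (1/4)*441 - 105/2) + j)/(-754 + j) = ((-3 + 441/4 - 105/2) + j)/(-754 + j) = (219/4 + j)/(-754 + j))
(Y(170*(-12)) - 1842026)*(869595 - 2722889) = ((219/4 + 170*(-12))/(-754 + 170*(-12)) - 1842026)*(869595 - 2722889) = ((219/4 - 2040)/(-754 - 2040) - 1842026)*(-1853294) = (-7941/4/(-2794) - 1842026)*(-1853294) = (-1/2794*(-7941/4) - 1842026)*(-1853294) = (7941/11176 - 1842026)*(-1853294) = -20586474635/11176*(-1853294) = 19076394961098845/5588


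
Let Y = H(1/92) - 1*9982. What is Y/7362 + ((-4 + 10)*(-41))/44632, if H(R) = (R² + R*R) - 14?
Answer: -236966879617/173819234736 ≈ -1.3633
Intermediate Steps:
H(R) = -14 + 2*R² (H(R) = (R² + R²) - 14 = 2*R² - 14 = -14 + 2*R²)
Y = -42303071/4232 (Y = (-14 + 2*(1/92)²) - 1*9982 = (-14 + 2*(1/92)²) - 9982 = (-14 + 2*(1/8464)) - 9982 = (-14 + 1/4232) - 9982 = -59247/4232 - 9982 = -42303071/4232 ≈ -9996.0)
Y/7362 + ((-4 + 10)*(-41))/44632 = -42303071/4232/7362 + ((-4 + 10)*(-41))/44632 = -42303071/4232*1/7362 + (6*(-41))*(1/44632) = -42303071/31155984 - 246*1/44632 = -42303071/31155984 - 123/22316 = -236966879617/173819234736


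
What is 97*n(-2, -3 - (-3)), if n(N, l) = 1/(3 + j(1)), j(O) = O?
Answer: 97/4 ≈ 24.250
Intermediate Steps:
n(N, l) = ¼ (n(N, l) = 1/(3 + 1) = 1/4 = ¼)
97*n(-2, -3 - (-3)) = 97*(¼) = 97/4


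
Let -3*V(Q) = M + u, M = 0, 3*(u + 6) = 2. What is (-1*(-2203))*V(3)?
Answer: 35248/9 ≈ 3916.4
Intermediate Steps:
u = -16/3 (u = -6 + (⅓)*2 = -6 + ⅔ = -16/3 ≈ -5.3333)
V(Q) = 16/9 (V(Q) = -(0 - 16/3)/3 = -⅓*(-16/3) = 16/9)
(-1*(-2203))*V(3) = -1*(-2203)*(16/9) = 2203*(16/9) = 35248/9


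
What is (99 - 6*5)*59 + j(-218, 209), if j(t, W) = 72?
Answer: 4143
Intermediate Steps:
(99 - 6*5)*59 + j(-218, 209) = (99 - 6*5)*59 + 72 = (99 - 30)*59 + 72 = 69*59 + 72 = 4071 + 72 = 4143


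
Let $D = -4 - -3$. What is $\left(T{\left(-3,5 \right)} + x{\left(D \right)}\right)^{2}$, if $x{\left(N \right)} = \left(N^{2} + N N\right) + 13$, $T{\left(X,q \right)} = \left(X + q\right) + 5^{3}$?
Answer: $20164$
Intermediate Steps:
$T{\left(X,q \right)} = 125 + X + q$ ($T{\left(X,q \right)} = \left(X + q\right) + 125 = 125 + X + q$)
$D = -1$ ($D = -4 + 3 = -1$)
$x{\left(N \right)} = 13 + 2 N^{2}$ ($x{\left(N \right)} = \left(N^{2} + N^{2}\right) + 13 = 2 N^{2} + 13 = 13 + 2 N^{2}$)
$\left(T{\left(-3,5 \right)} + x{\left(D \right)}\right)^{2} = \left(\left(125 - 3 + 5\right) + \left(13 + 2 \left(-1\right)^{2}\right)\right)^{2} = \left(127 + \left(13 + 2 \cdot 1\right)\right)^{2} = \left(127 + \left(13 + 2\right)\right)^{2} = \left(127 + 15\right)^{2} = 142^{2} = 20164$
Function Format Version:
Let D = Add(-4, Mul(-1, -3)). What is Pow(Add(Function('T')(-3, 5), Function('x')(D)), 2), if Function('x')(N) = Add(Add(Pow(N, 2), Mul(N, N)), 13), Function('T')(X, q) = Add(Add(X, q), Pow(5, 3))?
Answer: 20164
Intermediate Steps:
Function('T')(X, q) = Add(125, X, q) (Function('T')(X, q) = Add(Add(X, q), 125) = Add(125, X, q))
D = -1 (D = Add(-4, 3) = -1)
Function('x')(N) = Add(13, Mul(2, Pow(N, 2))) (Function('x')(N) = Add(Add(Pow(N, 2), Pow(N, 2)), 13) = Add(Mul(2, Pow(N, 2)), 13) = Add(13, Mul(2, Pow(N, 2))))
Pow(Add(Function('T')(-3, 5), Function('x')(D)), 2) = Pow(Add(Add(125, -3, 5), Add(13, Mul(2, Pow(-1, 2)))), 2) = Pow(Add(127, Add(13, Mul(2, 1))), 2) = Pow(Add(127, Add(13, 2)), 2) = Pow(Add(127, 15), 2) = Pow(142, 2) = 20164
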